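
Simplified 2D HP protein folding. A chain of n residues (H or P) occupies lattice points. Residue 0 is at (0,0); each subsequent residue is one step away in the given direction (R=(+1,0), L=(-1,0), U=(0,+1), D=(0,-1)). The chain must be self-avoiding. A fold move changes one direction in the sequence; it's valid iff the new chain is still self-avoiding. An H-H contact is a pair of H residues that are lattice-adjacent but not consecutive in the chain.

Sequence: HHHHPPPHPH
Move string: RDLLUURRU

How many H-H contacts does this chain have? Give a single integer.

Positions: [(0, 0), (1, 0), (1, -1), (0, -1), (-1, -1), (-1, 0), (-1, 1), (0, 1), (1, 1), (1, 2)]
H-H contact: residue 0 @(0,0) - residue 7 @(0, 1)
H-H contact: residue 0 @(0,0) - residue 3 @(0, -1)

Answer: 2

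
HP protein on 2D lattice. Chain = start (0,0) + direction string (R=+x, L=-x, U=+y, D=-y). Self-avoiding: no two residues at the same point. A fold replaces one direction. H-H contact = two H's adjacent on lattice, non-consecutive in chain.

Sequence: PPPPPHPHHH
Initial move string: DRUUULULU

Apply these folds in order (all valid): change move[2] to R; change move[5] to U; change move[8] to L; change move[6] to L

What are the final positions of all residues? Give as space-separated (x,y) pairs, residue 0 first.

Initial moves: DRUUULULU
Fold: move[2]->R => DRRUULULU (positions: [(0, 0), (0, -1), (1, -1), (2, -1), (2, 0), (2, 1), (1, 1), (1, 2), (0, 2), (0, 3)])
Fold: move[5]->U => DRRUUUULU (positions: [(0, 0), (0, -1), (1, -1), (2, -1), (2, 0), (2, 1), (2, 2), (2, 3), (1, 3), (1, 4)])
Fold: move[8]->L => DRRUUUULL (positions: [(0, 0), (0, -1), (1, -1), (2, -1), (2, 0), (2, 1), (2, 2), (2, 3), (1, 3), (0, 3)])
Fold: move[6]->L => DRRUUULLL (positions: [(0, 0), (0, -1), (1, -1), (2, -1), (2, 0), (2, 1), (2, 2), (1, 2), (0, 2), (-1, 2)])

Answer: (0,0) (0,-1) (1,-1) (2,-1) (2,0) (2,1) (2,2) (1,2) (0,2) (-1,2)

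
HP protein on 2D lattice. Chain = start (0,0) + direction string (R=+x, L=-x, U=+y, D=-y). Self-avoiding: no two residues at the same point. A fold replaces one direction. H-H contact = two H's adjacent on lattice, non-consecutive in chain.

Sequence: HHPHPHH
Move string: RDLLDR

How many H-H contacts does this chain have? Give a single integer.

Positions: [(0, 0), (1, 0), (1, -1), (0, -1), (-1, -1), (-1, -2), (0, -2)]
H-H contact: residue 0 @(0,0) - residue 3 @(0, -1)
H-H contact: residue 3 @(0,-1) - residue 6 @(0, -2)

Answer: 2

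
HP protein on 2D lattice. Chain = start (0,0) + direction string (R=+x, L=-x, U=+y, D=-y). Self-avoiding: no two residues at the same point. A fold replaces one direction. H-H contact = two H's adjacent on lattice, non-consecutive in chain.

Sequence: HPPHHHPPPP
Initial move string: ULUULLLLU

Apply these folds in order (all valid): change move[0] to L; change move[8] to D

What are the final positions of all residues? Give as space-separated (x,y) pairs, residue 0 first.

Answer: (0,0) (-1,0) (-2,0) (-2,1) (-2,2) (-3,2) (-4,2) (-5,2) (-6,2) (-6,1)

Derivation:
Initial moves: ULUULLLLU
Fold: move[0]->L => LLUULLLLU (positions: [(0, 0), (-1, 0), (-2, 0), (-2, 1), (-2, 2), (-3, 2), (-4, 2), (-5, 2), (-6, 2), (-6, 3)])
Fold: move[8]->D => LLUULLLLD (positions: [(0, 0), (-1, 0), (-2, 0), (-2, 1), (-2, 2), (-3, 2), (-4, 2), (-5, 2), (-6, 2), (-6, 1)])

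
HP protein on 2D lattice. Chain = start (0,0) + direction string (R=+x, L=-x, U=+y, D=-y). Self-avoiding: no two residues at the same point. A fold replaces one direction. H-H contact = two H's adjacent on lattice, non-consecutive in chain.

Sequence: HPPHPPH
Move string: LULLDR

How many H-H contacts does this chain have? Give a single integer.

Answer: 1

Derivation:
Positions: [(0, 0), (-1, 0), (-1, 1), (-2, 1), (-3, 1), (-3, 0), (-2, 0)]
H-H contact: residue 3 @(-2,1) - residue 6 @(-2, 0)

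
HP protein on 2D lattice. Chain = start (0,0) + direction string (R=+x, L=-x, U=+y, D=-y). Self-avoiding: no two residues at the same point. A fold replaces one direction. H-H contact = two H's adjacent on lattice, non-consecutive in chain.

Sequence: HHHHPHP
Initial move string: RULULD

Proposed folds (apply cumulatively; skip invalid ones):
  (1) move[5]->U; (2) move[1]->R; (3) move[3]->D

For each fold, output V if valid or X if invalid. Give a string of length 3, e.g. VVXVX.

Answer: VXX

Derivation:
Initial: RULULD -> [(0, 0), (1, 0), (1, 1), (0, 1), (0, 2), (-1, 2), (-1, 1)]
Fold 1: move[5]->U => RULULU VALID
Fold 2: move[1]->R => RRLULU INVALID (collision), skipped
Fold 3: move[3]->D => RULDLU INVALID (collision), skipped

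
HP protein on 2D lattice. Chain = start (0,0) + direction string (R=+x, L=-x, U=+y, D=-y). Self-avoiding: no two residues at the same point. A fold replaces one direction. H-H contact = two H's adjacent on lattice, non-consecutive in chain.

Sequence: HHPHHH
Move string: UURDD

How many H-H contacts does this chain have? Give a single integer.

Answer: 2

Derivation:
Positions: [(0, 0), (0, 1), (0, 2), (1, 2), (1, 1), (1, 0)]
H-H contact: residue 0 @(0,0) - residue 5 @(1, 0)
H-H contact: residue 1 @(0,1) - residue 4 @(1, 1)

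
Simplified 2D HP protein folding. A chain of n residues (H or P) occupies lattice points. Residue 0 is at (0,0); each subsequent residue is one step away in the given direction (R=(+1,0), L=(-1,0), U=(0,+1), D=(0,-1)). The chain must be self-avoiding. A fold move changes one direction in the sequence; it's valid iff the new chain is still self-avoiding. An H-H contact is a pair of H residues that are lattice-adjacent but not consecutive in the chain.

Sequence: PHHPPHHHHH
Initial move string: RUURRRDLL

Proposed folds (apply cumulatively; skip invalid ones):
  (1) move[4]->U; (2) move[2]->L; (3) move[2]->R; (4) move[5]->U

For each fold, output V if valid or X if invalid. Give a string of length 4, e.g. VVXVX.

Initial: RUURRRDLL -> [(0, 0), (1, 0), (1, 1), (1, 2), (2, 2), (3, 2), (4, 2), (4, 1), (3, 1), (2, 1)]
Fold 1: move[4]->U => RUURURDLL INVALID (collision), skipped
Fold 2: move[2]->L => RULRRRDLL INVALID (collision), skipped
Fold 3: move[2]->R => RURRRRDLL VALID
Fold 4: move[5]->U => RURRRUDLL INVALID (collision), skipped

Answer: XXVX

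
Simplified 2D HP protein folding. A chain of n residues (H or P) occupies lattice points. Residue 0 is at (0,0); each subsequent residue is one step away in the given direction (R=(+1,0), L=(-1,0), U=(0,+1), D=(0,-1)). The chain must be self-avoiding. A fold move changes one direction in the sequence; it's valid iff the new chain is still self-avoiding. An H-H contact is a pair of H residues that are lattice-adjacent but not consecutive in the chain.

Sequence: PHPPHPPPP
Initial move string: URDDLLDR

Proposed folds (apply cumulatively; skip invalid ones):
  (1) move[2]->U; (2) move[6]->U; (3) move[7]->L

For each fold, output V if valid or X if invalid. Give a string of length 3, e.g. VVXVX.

Answer: XXV

Derivation:
Initial: URDDLLDR -> [(0, 0), (0, 1), (1, 1), (1, 0), (1, -1), (0, -1), (-1, -1), (-1, -2), (0, -2)]
Fold 1: move[2]->U => URUDLLDR INVALID (collision), skipped
Fold 2: move[6]->U => URDDLLUR INVALID (collision), skipped
Fold 3: move[7]->L => URDDLLDL VALID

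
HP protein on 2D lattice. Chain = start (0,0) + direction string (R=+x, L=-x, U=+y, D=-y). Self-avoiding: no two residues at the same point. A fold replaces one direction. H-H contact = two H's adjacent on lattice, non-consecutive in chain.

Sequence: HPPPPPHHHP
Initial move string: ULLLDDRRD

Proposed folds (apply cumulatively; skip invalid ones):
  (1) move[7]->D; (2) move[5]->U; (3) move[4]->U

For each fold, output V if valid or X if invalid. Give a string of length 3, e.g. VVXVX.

Answer: VXX

Derivation:
Initial: ULLLDDRRD -> [(0, 0), (0, 1), (-1, 1), (-2, 1), (-3, 1), (-3, 0), (-3, -1), (-2, -1), (-1, -1), (-1, -2)]
Fold 1: move[7]->D => ULLLDDRDD VALID
Fold 2: move[5]->U => ULLLDURDD INVALID (collision), skipped
Fold 3: move[4]->U => ULLLUDRDD INVALID (collision), skipped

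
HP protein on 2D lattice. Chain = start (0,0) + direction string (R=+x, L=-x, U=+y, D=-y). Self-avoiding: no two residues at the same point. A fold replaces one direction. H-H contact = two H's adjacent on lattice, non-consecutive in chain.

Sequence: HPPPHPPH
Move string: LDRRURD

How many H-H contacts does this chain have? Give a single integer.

Positions: [(0, 0), (-1, 0), (-1, -1), (0, -1), (1, -1), (1, 0), (2, 0), (2, -1)]
H-H contact: residue 4 @(1,-1) - residue 7 @(2, -1)

Answer: 1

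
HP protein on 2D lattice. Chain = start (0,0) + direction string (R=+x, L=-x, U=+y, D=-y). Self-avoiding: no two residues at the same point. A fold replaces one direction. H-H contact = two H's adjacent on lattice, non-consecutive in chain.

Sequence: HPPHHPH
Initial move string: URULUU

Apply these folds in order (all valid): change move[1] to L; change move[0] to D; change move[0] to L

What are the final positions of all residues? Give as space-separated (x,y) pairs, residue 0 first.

Initial moves: URULUU
Fold: move[1]->L => ULULUU (positions: [(0, 0), (0, 1), (-1, 1), (-1, 2), (-2, 2), (-2, 3), (-2, 4)])
Fold: move[0]->D => DLULUU (positions: [(0, 0), (0, -1), (-1, -1), (-1, 0), (-2, 0), (-2, 1), (-2, 2)])
Fold: move[0]->L => LLULUU (positions: [(0, 0), (-1, 0), (-2, 0), (-2, 1), (-3, 1), (-3, 2), (-3, 3)])

Answer: (0,0) (-1,0) (-2,0) (-2,1) (-3,1) (-3,2) (-3,3)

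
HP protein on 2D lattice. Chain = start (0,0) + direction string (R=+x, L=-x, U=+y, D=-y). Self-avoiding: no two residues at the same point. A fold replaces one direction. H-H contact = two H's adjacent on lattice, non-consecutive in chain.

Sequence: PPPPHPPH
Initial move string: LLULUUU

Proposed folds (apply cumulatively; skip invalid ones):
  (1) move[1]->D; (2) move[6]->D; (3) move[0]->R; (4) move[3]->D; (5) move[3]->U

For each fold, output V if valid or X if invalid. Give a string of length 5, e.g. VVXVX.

Initial: LLULUUU -> [(0, 0), (-1, 0), (-2, 0), (-2, 1), (-3, 1), (-3, 2), (-3, 3), (-3, 4)]
Fold 1: move[1]->D => LDULUUU INVALID (collision), skipped
Fold 2: move[6]->D => LLULUUD INVALID (collision), skipped
Fold 3: move[0]->R => RLULUUU INVALID (collision), skipped
Fold 4: move[3]->D => LLUDUUU INVALID (collision), skipped
Fold 5: move[3]->U => LLUUUUU VALID

Answer: XXXXV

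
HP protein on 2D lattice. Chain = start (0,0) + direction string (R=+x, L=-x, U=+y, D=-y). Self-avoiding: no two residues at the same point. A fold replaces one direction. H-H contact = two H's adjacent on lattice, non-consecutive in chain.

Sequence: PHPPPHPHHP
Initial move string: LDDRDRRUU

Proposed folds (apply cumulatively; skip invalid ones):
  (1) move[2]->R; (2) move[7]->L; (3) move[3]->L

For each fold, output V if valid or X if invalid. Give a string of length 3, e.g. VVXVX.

Answer: VXX

Derivation:
Initial: LDDRDRRUU -> [(0, 0), (-1, 0), (-1, -1), (-1, -2), (0, -2), (0, -3), (1, -3), (2, -3), (2, -2), (2, -1)]
Fold 1: move[2]->R => LDRRDRRUU VALID
Fold 2: move[7]->L => LDRRDRRLU INVALID (collision), skipped
Fold 3: move[3]->L => LDRLDRRUU INVALID (collision), skipped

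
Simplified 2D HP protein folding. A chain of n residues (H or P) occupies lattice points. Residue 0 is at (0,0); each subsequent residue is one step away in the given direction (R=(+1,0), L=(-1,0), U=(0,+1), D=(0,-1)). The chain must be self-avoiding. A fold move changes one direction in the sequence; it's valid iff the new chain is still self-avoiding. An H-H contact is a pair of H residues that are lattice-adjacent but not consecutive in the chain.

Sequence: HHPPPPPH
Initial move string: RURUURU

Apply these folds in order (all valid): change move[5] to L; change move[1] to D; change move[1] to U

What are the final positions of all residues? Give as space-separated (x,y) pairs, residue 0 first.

Answer: (0,0) (1,0) (1,1) (2,1) (2,2) (2,3) (1,3) (1,4)

Derivation:
Initial moves: RURUURU
Fold: move[5]->L => RURUULU (positions: [(0, 0), (1, 0), (1, 1), (2, 1), (2, 2), (2, 3), (1, 3), (1, 4)])
Fold: move[1]->D => RDRUULU (positions: [(0, 0), (1, 0), (1, -1), (2, -1), (2, 0), (2, 1), (1, 1), (1, 2)])
Fold: move[1]->U => RURUULU (positions: [(0, 0), (1, 0), (1, 1), (2, 1), (2, 2), (2, 3), (1, 3), (1, 4)])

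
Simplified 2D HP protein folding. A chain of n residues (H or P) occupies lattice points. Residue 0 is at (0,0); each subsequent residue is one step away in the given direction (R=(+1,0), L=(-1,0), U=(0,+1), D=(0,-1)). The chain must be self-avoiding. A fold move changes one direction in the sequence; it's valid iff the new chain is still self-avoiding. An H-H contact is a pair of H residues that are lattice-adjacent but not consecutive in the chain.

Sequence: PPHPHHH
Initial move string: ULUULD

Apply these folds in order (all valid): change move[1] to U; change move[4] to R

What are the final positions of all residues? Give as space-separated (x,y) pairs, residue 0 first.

Answer: (0,0) (0,1) (0,2) (0,3) (0,4) (1,4) (1,3)

Derivation:
Initial moves: ULUULD
Fold: move[1]->U => UUUULD (positions: [(0, 0), (0, 1), (0, 2), (0, 3), (0, 4), (-1, 4), (-1, 3)])
Fold: move[4]->R => UUUURD (positions: [(0, 0), (0, 1), (0, 2), (0, 3), (0, 4), (1, 4), (1, 3)])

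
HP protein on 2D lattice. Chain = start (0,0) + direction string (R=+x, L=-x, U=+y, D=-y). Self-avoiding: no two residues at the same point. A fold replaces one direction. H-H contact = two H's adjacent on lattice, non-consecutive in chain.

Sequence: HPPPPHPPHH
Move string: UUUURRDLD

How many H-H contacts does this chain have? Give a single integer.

Answer: 1

Derivation:
Positions: [(0, 0), (0, 1), (0, 2), (0, 3), (0, 4), (1, 4), (2, 4), (2, 3), (1, 3), (1, 2)]
H-H contact: residue 5 @(1,4) - residue 8 @(1, 3)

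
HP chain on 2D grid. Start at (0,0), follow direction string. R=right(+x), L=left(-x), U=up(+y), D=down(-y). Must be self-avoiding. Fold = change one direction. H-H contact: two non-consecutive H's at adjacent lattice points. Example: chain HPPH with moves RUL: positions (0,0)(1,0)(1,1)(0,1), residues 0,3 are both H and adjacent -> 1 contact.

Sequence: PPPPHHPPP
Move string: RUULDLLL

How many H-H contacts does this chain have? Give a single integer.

Answer: 0

Derivation:
Positions: [(0, 0), (1, 0), (1, 1), (1, 2), (0, 2), (0, 1), (-1, 1), (-2, 1), (-3, 1)]
No H-H contacts found.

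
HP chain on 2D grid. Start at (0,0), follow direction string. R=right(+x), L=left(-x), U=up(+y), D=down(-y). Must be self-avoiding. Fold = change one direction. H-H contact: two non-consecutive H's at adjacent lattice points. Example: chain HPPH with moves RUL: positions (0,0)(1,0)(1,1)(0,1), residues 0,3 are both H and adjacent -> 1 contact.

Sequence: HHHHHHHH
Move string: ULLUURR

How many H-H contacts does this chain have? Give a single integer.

Answer: 0

Derivation:
Positions: [(0, 0), (0, 1), (-1, 1), (-2, 1), (-2, 2), (-2, 3), (-1, 3), (0, 3)]
No H-H contacts found.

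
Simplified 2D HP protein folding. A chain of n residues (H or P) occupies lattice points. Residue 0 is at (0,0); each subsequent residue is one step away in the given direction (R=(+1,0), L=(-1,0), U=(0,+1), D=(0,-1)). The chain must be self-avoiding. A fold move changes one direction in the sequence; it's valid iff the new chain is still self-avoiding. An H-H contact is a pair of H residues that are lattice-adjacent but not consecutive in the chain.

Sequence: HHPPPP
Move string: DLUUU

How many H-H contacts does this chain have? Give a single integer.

Answer: 0

Derivation:
Positions: [(0, 0), (0, -1), (-1, -1), (-1, 0), (-1, 1), (-1, 2)]
No H-H contacts found.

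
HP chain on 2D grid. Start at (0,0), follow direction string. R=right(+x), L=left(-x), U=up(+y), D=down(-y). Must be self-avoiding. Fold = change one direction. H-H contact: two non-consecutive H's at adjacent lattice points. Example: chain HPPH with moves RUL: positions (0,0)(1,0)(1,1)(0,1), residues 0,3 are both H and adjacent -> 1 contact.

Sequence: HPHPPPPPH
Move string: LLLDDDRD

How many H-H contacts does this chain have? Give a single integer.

Answer: 0

Derivation:
Positions: [(0, 0), (-1, 0), (-2, 0), (-3, 0), (-3, -1), (-3, -2), (-3, -3), (-2, -3), (-2, -4)]
No H-H contacts found.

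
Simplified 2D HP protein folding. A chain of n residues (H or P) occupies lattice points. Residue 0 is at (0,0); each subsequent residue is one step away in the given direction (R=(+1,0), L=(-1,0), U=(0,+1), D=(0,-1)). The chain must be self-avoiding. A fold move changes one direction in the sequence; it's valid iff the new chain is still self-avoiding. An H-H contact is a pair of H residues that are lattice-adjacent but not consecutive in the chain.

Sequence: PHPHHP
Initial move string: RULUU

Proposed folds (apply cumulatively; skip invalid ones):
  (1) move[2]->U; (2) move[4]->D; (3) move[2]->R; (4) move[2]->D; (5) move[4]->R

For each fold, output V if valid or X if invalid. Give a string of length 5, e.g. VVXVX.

Answer: VXVXV

Derivation:
Initial: RULUU -> [(0, 0), (1, 0), (1, 1), (0, 1), (0, 2), (0, 3)]
Fold 1: move[2]->U => RUUUU VALID
Fold 2: move[4]->D => RUUUD INVALID (collision), skipped
Fold 3: move[2]->R => RURUU VALID
Fold 4: move[2]->D => RUDUU INVALID (collision), skipped
Fold 5: move[4]->R => RURUR VALID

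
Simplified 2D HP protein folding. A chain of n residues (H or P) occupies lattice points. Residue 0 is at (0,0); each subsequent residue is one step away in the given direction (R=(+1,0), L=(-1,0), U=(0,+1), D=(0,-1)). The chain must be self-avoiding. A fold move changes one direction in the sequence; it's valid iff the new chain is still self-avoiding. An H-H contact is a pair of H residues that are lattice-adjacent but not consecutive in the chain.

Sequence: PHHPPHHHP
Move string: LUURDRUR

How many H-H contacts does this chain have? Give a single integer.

Answer: 1

Derivation:
Positions: [(0, 0), (-1, 0), (-1, 1), (-1, 2), (0, 2), (0, 1), (1, 1), (1, 2), (2, 2)]
H-H contact: residue 2 @(-1,1) - residue 5 @(0, 1)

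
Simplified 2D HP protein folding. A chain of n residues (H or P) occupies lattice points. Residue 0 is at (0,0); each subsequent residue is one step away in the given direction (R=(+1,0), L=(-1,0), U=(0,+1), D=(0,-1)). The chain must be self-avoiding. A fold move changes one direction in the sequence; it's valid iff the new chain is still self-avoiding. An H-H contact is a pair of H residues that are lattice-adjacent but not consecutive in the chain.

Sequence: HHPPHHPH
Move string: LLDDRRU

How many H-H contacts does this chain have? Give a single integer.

Positions: [(0, 0), (-1, 0), (-2, 0), (-2, -1), (-2, -2), (-1, -2), (0, -2), (0, -1)]
H-H contact: residue 0 @(0,0) - residue 7 @(0, -1)

Answer: 1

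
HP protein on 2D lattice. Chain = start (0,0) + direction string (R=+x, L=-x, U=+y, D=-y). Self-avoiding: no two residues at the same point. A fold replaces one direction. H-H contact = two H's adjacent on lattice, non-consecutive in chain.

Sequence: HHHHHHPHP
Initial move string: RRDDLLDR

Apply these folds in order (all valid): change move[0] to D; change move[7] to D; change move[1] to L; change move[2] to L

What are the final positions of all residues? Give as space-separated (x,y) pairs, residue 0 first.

Answer: (0,0) (0,-1) (-1,-1) (-2,-1) (-2,-2) (-3,-2) (-4,-2) (-4,-3) (-4,-4)

Derivation:
Initial moves: RRDDLLDR
Fold: move[0]->D => DRDDLLDR (positions: [(0, 0), (0, -1), (1, -1), (1, -2), (1, -3), (0, -3), (-1, -3), (-1, -4), (0, -4)])
Fold: move[7]->D => DRDDLLDD (positions: [(0, 0), (0, -1), (1, -1), (1, -2), (1, -3), (0, -3), (-1, -3), (-1, -4), (-1, -5)])
Fold: move[1]->L => DLDDLLDD (positions: [(0, 0), (0, -1), (-1, -1), (-1, -2), (-1, -3), (-2, -3), (-3, -3), (-3, -4), (-3, -5)])
Fold: move[2]->L => DLLDLLDD (positions: [(0, 0), (0, -1), (-1, -1), (-2, -1), (-2, -2), (-3, -2), (-4, -2), (-4, -3), (-4, -4)])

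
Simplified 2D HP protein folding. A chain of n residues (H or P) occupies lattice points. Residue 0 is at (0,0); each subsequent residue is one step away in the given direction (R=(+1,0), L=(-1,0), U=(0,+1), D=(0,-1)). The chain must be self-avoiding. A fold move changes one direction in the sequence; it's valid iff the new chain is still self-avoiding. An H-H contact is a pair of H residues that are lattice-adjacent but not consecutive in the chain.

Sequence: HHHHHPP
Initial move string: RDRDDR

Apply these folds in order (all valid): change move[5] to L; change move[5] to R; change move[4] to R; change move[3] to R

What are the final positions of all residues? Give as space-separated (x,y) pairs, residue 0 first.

Answer: (0,0) (1,0) (1,-1) (2,-1) (3,-1) (4,-1) (5,-1)

Derivation:
Initial moves: RDRDDR
Fold: move[5]->L => RDRDDL (positions: [(0, 0), (1, 0), (1, -1), (2, -1), (2, -2), (2, -3), (1, -3)])
Fold: move[5]->R => RDRDDR (positions: [(0, 0), (1, 0), (1, -1), (2, -1), (2, -2), (2, -3), (3, -3)])
Fold: move[4]->R => RDRDRR (positions: [(0, 0), (1, 0), (1, -1), (2, -1), (2, -2), (3, -2), (4, -2)])
Fold: move[3]->R => RDRRRR (positions: [(0, 0), (1, 0), (1, -1), (2, -1), (3, -1), (4, -1), (5, -1)])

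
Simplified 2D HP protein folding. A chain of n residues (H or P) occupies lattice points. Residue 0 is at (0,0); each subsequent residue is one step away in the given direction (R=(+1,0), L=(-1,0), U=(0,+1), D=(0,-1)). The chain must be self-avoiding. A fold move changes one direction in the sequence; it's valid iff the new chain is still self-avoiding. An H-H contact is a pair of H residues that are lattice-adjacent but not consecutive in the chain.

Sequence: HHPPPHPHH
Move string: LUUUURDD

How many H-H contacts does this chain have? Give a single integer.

Answer: 0

Derivation:
Positions: [(0, 0), (-1, 0), (-1, 1), (-1, 2), (-1, 3), (-1, 4), (0, 4), (0, 3), (0, 2)]
No H-H contacts found.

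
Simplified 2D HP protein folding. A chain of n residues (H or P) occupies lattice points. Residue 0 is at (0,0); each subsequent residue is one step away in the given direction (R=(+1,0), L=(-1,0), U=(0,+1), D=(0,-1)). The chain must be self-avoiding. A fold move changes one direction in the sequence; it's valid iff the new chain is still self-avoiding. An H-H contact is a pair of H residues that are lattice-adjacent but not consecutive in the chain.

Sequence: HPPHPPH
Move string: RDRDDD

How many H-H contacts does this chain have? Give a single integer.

Answer: 0

Derivation:
Positions: [(0, 0), (1, 0), (1, -1), (2, -1), (2, -2), (2, -3), (2, -4)]
No H-H contacts found.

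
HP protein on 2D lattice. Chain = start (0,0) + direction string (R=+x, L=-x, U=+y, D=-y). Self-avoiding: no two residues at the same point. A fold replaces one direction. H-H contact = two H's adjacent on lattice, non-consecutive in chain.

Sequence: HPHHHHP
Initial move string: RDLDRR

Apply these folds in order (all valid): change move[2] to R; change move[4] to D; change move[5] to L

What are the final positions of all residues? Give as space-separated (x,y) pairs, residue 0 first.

Initial moves: RDLDRR
Fold: move[2]->R => RDRDRR (positions: [(0, 0), (1, 0), (1, -1), (2, -1), (2, -2), (3, -2), (4, -2)])
Fold: move[4]->D => RDRDDR (positions: [(0, 0), (1, 0), (1, -1), (2, -1), (2, -2), (2, -3), (3, -3)])
Fold: move[5]->L => RDRDDL (positions: [(0, 0), (1, 0), (1, -1), (2, -1), (2, -2), (2, -3), (1, -3)])

Answer: (0,0) (1,0) (1,-1) (2,-1) (2,-2) (2,-3) (1,-3)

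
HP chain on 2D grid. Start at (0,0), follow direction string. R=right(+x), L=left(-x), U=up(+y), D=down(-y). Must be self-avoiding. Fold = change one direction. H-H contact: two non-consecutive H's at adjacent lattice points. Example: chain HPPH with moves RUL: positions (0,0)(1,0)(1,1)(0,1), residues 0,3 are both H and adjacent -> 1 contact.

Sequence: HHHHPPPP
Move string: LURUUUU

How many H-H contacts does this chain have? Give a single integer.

Answer: 1

Derivation:
Positions: [(0, 0), (-1, 0), (-1, 1), (0, 1), (0, 2), (0, 3), (0, 4), (0, 5)]
H-H contact: residue 0 @(0,0) - residue 3 @(0, 1)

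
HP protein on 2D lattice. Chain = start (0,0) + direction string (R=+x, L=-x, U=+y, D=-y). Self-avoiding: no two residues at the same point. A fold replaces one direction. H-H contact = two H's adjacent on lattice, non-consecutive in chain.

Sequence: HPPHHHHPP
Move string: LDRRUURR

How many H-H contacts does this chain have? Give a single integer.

Answer: 2

Derivation:
Positions: [(0, 0), (-1, 0), (-1, -1), (0, -1), (1, -1), (1, 0), (1, 1), (2, 1), (3, 1)]
H-H contact: residue 0 @(0,0) - residue 5 @(1, 0)
H-H contact: residue 0 @(0,0) - residue 3 @(0, -1)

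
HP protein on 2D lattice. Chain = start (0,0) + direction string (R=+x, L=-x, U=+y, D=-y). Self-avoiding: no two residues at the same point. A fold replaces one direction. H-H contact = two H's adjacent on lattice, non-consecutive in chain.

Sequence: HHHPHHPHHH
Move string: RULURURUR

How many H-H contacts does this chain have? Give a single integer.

Answer: 1

Derivation:
Positions: [(0, 0), (1, 0), (1, 1), (0, 1), (0, 2), (1, 2), (1, 3), (2, 3), (2, 4), (3, 4)]
H-H contact: residue 2 @(1,1) - residue 5 @(1, 2)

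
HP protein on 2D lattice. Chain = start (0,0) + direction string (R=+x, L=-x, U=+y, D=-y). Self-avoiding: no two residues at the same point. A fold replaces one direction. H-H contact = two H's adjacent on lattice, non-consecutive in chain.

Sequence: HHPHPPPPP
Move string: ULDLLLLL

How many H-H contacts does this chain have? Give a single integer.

Answer: 1

Derivation:
Positions: [(0, 0), (0, 1), (-1, 1), (-1, 0), (-2, 0), (-3, 0), (-4, 0), (-5, 0), (-6, 0)]
H-H contact: residue 0 @(0,0) - residue 3 @(-1, 0)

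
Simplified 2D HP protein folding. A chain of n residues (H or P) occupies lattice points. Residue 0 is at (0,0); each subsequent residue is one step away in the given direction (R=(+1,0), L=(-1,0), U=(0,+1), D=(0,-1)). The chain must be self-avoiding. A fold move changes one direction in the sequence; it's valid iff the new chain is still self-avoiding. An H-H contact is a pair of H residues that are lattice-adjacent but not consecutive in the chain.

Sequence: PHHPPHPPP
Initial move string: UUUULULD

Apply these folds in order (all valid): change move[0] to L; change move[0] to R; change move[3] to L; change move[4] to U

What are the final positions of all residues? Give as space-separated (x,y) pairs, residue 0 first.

Answer: (0,0) (1,0) (1,1) (1,2) (0,2) (0,3) (0,4) (-1,4) (-1,3)

Derivation:
Initial moves: UUUULULD
Fold: move[0]->L => LUUULULD (positions: [(0, 0), (-1, 0), (-1, 1), (-1, 2), (-1, 3), (-2, 3), (-2, 4), (-3, 4), (-3, 3)])
Fold: move[0]->R => RUUULULD (positions: [(0, 0), (1, 0), (1, 1), (1, 2), (1, 3), (0, 3), (0, 4), (-1, 4), (-1, 3)])
Fold: move[3]->L => RUULLULD (positions: [(0, 0), (1, 0), (1, 1), (1, 2), (0, 2), (-1, 2), (-1, 3), (-2, 3), (-2, 2)])
Fold: move[4]->U => RUULUULD (positions: [(0, 0), (1, 0), (1, 1), (1, 2), (0, 2), (0, 3), (0, 4), (-1, 4), (-1, 3)])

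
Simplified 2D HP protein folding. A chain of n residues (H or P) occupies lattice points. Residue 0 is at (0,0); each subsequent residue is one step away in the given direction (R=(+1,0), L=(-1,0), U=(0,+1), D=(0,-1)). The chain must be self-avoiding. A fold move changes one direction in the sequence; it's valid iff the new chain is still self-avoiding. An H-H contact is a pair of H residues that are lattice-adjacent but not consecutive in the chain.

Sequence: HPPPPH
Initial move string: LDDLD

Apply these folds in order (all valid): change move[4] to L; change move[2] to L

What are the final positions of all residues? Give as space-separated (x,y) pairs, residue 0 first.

Answer: (0,0) (-1,0) (-1,-1) (-2,-1) (-3,-1) (-4,-1)

Derivation:
Initial moves: LDDLD
Fold: move[4]->L => LDDLL (positions: [(0, 0), (-1, 0), (-1, -1), (-1, -2), (-2, -2), (-3, -2)])
Fold: move[2]->L => LDLLL (positions: [(0, 0), (-1, 0), (-1, -1), (-2, -1), (-3, -1), (-4, -1)])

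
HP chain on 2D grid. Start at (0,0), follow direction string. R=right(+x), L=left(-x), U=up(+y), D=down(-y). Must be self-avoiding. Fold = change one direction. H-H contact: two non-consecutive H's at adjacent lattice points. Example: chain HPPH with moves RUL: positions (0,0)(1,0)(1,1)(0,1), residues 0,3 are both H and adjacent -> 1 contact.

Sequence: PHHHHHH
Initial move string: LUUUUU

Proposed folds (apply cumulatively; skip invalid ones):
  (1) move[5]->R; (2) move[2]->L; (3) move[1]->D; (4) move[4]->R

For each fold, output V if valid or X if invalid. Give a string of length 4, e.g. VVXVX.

Answer: VVVX

Derivation:
Initial: LUUUUU -> [(0, 0), (-1, 0), (-1, 1), (-1, 2), (-1, 3), (-1, 4), (-1, 5)]
Fold 1: move[5]->R => LUUUUR VALID
Fold 2: move[2]->L => LULUUR VALID
Fold 3: move[1]->D => LDLUUR VALID
Fold 4: move[4]->R => LDLURR INVALID (collision), skipped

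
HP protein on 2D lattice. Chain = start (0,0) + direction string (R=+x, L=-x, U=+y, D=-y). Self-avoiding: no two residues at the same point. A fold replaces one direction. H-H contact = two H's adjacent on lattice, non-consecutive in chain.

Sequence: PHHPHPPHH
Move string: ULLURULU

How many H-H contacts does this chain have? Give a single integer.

Answer: 1

Derivation:
Positions: [(0, 0), (0, 1), (-1, 1), (-2, 1), (-2, 2), (-1, 2), (-1, 3), (-2, 3), (-2, 4)]
H-H contact: residue 4 @(-2,2) - residue 7 @(-2, 3)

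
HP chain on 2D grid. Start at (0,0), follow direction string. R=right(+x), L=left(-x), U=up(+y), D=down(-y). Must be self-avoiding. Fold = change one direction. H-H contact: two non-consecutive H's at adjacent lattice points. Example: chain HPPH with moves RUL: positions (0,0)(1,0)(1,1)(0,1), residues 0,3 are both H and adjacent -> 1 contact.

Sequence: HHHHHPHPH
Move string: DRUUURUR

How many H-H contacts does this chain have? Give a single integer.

Answer: 1

Derivation:
Positions: [(0, 0), (0, -1), (1, -1), (1, 0), (1, 1), (1, 2), (2, 2), (2, 3), (3, 3)]
H-H contact: residue 0 @(0,0) - residue 3 @(1, 0)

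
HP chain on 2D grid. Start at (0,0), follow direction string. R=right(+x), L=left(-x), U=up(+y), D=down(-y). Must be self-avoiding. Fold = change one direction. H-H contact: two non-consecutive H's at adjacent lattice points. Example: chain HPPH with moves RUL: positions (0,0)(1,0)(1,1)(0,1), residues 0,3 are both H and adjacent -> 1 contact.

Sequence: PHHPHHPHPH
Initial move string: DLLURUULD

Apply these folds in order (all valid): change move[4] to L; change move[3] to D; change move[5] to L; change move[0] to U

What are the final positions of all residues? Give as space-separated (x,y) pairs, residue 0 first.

Answer: (0,0) (0,1) (-1,1) (-2,1) (-2,0) (-3,0) (-4,0) (-4,1) (-5,1) (-5,0)

Derivation:
Initial moves: DLLURUULD
Fold: move[4]->L => DLLULUULD (positions: [(0, 0), (0, -1), (-1, -1), (-2, -1), (-2, 0), (-3, 0), (-3, 1), (-3, 2), (-4, 2), (-4, 1)])
Fold: move[3]->D => DLLDLUULD (positions: [(0, 0), (0, -1), (-1, -1), (-2, -1), (-2, -2), (-3, -2), (-3, -1), (-3, 0), (-4, 0), (-4, -1)])
Fold: move[5]->L => DLLDLLULD (positions: [(0, 0), (0, -1), (-1, -1), (-2, -1), (-2, -2), (-3, -2), (-4, -2), (-4, -1), (-5, -1), (-5, -2)])
Fold: move[0]->U => ULLDLLULD (positions: [(0, 0), (0, 1), (-1, 1), (-2, 1), (-2, 0), (-3, 0), (-4, 0), (-4, 1), (-5, 1), (-5, 0)])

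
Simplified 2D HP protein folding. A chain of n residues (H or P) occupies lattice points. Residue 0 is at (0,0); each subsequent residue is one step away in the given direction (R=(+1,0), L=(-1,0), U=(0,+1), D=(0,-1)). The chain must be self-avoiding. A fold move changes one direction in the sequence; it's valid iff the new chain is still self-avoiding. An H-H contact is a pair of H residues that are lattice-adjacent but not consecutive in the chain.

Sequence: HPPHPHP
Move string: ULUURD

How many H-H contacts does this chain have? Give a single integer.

Positions: [(0, 0), (0, 1), (-1, 1), (-1, 2), (-1, 3), (0, 3), (0, 2)]
No H-H contacts found.

Answer: 0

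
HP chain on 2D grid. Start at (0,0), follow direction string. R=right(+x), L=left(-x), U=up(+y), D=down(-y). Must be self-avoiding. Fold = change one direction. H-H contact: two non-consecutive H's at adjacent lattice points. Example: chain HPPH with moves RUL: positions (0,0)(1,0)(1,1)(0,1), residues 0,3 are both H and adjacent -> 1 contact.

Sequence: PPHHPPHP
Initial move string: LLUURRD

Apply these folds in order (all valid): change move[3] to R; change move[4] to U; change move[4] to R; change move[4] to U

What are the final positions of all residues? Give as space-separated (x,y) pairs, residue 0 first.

Answer: (0,0) (-1,0) (-2,0) (-2,1) (-1,1) (-1,2) (0,2) (0,1)

Derivation:
Initial moves: LLUURRD
Fold: move[3]->R => LLURRRD (positions: [(0, 0), (-1, 0), (-2, 0), (-2, 1), (-1, 1), (0, 1), (1, 1), (1, 0)])
Fold: move[4]->U => LLURURD (positions: [(0, 0), (-1, 0), (-2, 0), (-2, 1), (-1, 1), (-1, 2), (0, 2), (0, 1)])
Fold: move[4]->R => LLURRRD (positions: [(0, 0), (-1, 0), (-2, 0), (-2, 1), (-1, 1), (0, 1), (1, 1), (1, 0)])
Fold: move[4]->U => LLURURD (positions: [(0, 0), (-1, 0), (-2, 0), (-2, 1), (-1, 1), (-1, 2), (0, 2), (0, 1)])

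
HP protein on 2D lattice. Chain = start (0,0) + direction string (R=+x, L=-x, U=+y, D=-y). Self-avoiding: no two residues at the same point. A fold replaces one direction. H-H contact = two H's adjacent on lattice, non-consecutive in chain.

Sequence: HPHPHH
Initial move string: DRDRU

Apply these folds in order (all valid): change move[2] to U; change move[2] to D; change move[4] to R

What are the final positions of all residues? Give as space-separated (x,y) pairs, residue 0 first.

Answer: (0,0) (0,-1) (1,-1) (1,-2) (2,-2) (3,-2)

Derivation:
Initial moves: DRDRU
Fold: move[2]->U => DRURU (positions: [(0, 0), (0, -1), (1, -1), (1, 0), (2, 0), (2, 1)])
Fold: move[2]->D => DRDRU (positions: [(0, 0), (0, -1), (1, -1), (1, -2), (2, -2), (2, -1)])
Fold: move[4]->R => DRDRR (positions: [(0, 0), (0, -1), (1, -1), (1, -2), (2, -2), (3, -2)])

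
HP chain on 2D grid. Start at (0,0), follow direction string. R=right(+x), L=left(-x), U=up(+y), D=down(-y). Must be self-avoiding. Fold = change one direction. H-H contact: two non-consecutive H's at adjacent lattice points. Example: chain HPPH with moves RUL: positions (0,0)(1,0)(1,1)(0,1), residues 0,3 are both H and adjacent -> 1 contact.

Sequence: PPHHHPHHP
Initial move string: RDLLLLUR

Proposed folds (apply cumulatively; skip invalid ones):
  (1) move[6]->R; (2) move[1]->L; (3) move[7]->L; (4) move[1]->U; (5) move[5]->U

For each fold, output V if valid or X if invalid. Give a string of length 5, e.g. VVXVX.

Initial: RDLLLLUR -> [(0, 0), (1, 0), (1, -1), (0, -1), (-1, -1), (-2, -1), (-3, -1), (-3, 0), (-2, 0)]
Fold 1: move[6]->R => RDLLLLRR INVALID (collision), skipped
Fold 2: move[1]->L => RLLLLLUR INVALID (collision), skipped
Fold 3: move[7]->L => RDLLLLUL VALID
Fold 4: move[1]->U => RULLLLUL VALID
Fold 5: move[5]->U => RULLLUUL VALID

Answer: XXVVV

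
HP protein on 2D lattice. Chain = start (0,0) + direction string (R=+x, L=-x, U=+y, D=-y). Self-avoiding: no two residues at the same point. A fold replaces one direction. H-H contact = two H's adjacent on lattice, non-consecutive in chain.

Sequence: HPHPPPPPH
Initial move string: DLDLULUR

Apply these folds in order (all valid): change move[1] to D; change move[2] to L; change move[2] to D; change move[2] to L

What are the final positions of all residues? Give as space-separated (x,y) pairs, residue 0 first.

Answer: (0,0) (0,-1) (0,-2) (-1,-2) (-2,-2) (-2,-1) (-3,-1) (-3,0) (-2,0)

Derivation:
Initial moves: DLDLULUR
Fold: move[1]->D => DDDLULUR (positions: [(0, 0), (0, -1), (0, -2), (0, -3), (-1, -3), (-1, -2), (-2, -2), (-2, -1), (-1, -1)])
Fold: move[2]->L => DDLLULUR (positions: [(0, 0), (0, -1), (0, -2), (-1, -2), (-2, -2), (-2, -1), (-3, -1), (-3, 0), (-2, 0)])
Fold: move[2]->D => DDDLULUR (positions: [(0, 0), (0, -1), (0, -2), (0, -3), (-1, -3), (-1, -2), (-2, -2), (-2, -1), (-1, -1)])
Fold: move[2]->L => DDLLULUR (positions: [(0, 0), (0, -1), (0, -2), (-1, -2), (-2, -2), (-2, -1), (-3, -1), (-3, 0), (-2, 0)])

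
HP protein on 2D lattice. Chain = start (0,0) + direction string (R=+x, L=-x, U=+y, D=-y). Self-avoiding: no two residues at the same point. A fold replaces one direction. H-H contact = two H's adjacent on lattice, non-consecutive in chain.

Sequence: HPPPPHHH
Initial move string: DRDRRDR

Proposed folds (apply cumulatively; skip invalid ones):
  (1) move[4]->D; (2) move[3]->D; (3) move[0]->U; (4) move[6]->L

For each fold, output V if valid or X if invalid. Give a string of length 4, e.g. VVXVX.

Answer: VVVV

Derivation:
Initial: DRDRRDR -> [(0, 0), (0, -1), (1, -1), (1, -2), (2, -2), (3, -2), (3, -3), (4, -3)]
Fold 1: move[4]->D => DRDRDDR VALID
Fold 2: move[3]->D => DRDDDDR VALID
Fold 3: move[0]->U => URDDDDR VALID
Fold 4: move[6]->L => URDDDDL VALID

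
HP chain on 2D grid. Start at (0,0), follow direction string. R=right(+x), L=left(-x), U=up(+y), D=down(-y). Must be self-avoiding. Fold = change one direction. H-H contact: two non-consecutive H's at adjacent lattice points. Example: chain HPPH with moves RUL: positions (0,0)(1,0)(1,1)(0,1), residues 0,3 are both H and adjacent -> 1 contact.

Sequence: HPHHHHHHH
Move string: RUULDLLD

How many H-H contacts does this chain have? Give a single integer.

Answer: 2

Derivation:
Positions: [(0, 0), (1, 0), (1, 1), (1, 2), (0, 2), (0, 1), (-1, 1), (-2, 1), (-2, 0)]
H-H contact: residue 0 @(0,0) - residue 5 @(0, 1)
H-H contact: residue 2 @(1,1) - residue 5 @(0, 1)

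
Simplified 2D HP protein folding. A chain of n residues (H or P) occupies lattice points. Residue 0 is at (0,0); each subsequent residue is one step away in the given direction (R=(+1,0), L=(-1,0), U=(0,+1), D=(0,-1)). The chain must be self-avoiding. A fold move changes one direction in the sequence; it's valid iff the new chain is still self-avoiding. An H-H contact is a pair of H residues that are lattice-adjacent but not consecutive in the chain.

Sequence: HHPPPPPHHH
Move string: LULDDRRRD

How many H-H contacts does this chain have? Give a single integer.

Answer: 1

Derivation:
Positions: [(0, 0), (-1, 0), (-1, 1), (-2, 1), (-2, 0), (-2, -1), (-1, -1), (0, -1), (1, -1), (1, -2)]
H-H contact: residue 0 @(0,0) - residue 7 @(0, -1)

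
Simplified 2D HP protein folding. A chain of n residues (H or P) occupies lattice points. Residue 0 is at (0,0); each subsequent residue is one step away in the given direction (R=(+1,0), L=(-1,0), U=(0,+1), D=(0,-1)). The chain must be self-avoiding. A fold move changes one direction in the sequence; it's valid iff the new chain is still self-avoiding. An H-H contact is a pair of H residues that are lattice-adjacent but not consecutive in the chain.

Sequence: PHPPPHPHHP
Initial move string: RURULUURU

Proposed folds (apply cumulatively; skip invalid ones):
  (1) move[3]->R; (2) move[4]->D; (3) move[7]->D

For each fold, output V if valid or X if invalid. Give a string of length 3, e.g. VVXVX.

Initial: RURULUURU -> [(0, 0), (1, 0), (1, 1), (2, 1), (2, 2), (1, 2), (1, 3), (1, 4), (2, 4), (2, 5)]
Fold 1: move[3]->R => RURRLUURU INVALID (collision), skipped
Fold 2: move[4]->D => RURUDUURU INVALID (collision), skipped
Fold 3: move[7]->D => RURULUUDU INVALID (collision), skipped

Answer: XXX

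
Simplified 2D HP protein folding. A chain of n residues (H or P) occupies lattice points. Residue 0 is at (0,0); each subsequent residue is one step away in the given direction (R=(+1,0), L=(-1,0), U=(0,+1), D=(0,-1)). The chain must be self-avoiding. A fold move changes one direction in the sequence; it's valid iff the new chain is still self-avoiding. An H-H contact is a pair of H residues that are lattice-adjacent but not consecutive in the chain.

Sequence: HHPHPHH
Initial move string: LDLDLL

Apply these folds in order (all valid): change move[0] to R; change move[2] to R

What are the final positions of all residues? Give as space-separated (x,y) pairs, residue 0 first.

Initial moves: LDLDLL
Fold: move[0]->R => RDLDLL (positions: [(0, 0), (1, 0), (1, -1), (0, -1), (0, -2), (-1, -2), (-2, -2)])
Fold: move[2]->R => RDRDLL (positions: [(0, 0), (1, 0), (1, -1), (2, -1), (2, -2), (1, -2), (0, -2)])

Answer: (0,0) (1,0) (1,-1) (2,-1) (2,-2) (1,-2) (0,-2)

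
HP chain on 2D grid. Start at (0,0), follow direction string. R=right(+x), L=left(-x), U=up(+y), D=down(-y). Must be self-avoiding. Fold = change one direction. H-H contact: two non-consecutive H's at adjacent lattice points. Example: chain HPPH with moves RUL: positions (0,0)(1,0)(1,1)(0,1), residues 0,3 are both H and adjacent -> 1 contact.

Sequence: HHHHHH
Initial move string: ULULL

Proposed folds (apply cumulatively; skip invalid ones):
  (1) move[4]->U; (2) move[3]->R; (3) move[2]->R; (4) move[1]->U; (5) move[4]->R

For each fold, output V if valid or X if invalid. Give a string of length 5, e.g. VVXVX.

Answer: VVXVV

Derivation:
Initial: ULULL -> [(0, 0), (0, 1), (-1, 1), (-1, 2), (-2, 2), (-3, 2)]
Fold 1: move[4]->U => ULULU VALID
Fold 2: move[3]->R => ULURU VALID
Fold 3: move[2]->R => ULRRU INVALID (collision), skipped
Fold 4: move[1]->U => UUURU VALID
Fold 5: move[4]->R => UUURR VALID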